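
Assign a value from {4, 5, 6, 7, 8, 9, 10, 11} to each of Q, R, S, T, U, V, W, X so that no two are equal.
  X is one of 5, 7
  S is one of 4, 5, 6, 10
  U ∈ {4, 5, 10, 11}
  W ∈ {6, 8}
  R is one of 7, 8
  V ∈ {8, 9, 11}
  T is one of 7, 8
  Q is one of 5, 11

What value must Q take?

11

The 8 variables together cover exactly {4, 5, 6, 7, 8, 9, 10, 11} — 8 values for 8 variables — and 9 appears only in V's list, so V = 9.
R and T share exactly the 2 values {7, 8}; by pigeonhole those values go to them, so strike 7, 8 from W, X.
W must be 6 (only option left). Strike 6 from S.
X's domain is down to {5}, so X = 5. Remove 5 from Q, S, U.
So Q = 11.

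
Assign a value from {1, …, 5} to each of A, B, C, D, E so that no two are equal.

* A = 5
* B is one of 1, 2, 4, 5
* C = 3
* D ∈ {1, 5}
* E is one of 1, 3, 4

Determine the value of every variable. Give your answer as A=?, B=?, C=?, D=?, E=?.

A=5, B=2, C=3, D=1, E=4

A must be 5 (only option left). Strike 5 from B, D.
That leaves C = 3. Strike 3 from E.
That leaves D = 1. So B, E can't be 1.
That leaves E = 4. Strike 4 from B.
B's domain is down to {2}, so B = 2.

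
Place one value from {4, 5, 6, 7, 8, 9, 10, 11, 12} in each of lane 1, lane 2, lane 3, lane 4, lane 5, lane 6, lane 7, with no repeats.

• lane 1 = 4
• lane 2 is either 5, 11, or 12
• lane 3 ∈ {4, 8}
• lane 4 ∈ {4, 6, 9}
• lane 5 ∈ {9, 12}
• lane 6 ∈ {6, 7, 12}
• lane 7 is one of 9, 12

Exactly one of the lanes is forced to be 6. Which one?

lane 4

lane 1's domain is down to {4}, so lane 1 = 4. Remove 4 from lane 3, lane 4.
lane 3's domain is down to {8}, so lane 3 = 8.
The 2 variables lane 5 and lane 7 are confined to {9, 12}, which locks those values in; drop them from lane 2, lane 4, lane 6.
So 6 goes to lane 4.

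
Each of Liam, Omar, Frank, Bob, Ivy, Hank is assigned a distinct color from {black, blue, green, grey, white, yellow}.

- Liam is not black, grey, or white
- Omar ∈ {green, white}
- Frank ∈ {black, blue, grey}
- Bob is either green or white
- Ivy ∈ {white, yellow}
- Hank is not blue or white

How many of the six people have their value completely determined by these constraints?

Omar and Bob share exactly the 2 values {green, white}; by pigeonhole those values go to them, so strike green, white from Liam, Ivy, Hank.
Ivy has just one choice, so Ivy = yellow. Eliminate yellow elsewhere: Liam, Hank.
That leaves Liam = blue. Eliminate blue elsewhere: Frank.
Determined: Liam=blue, Ivy=yellow. The other people each still have more than one consistent value. That makes 2.

2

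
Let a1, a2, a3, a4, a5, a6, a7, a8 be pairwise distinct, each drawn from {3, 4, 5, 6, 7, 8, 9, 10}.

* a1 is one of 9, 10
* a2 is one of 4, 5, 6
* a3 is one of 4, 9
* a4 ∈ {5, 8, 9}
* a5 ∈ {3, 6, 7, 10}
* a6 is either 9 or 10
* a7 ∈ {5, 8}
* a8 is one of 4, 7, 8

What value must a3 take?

4

Among the 8 variables, 3 fits only a5 (and all 8 values in {3, 4, 5, 6, 7, 8, 9, 10} must be used), so a5 = 3.
The 7 still-open variables draw from only 7 values {4, 5, 6, 7, 8, 9, 10}, so each is used; only a2 can be 6, hence a2 = 6.
Among the 6 still-open variables, 7 fits only a8 (and all 6 values in {4, 5, 7, 8, 9, 10} must be used), so a8 = 7.
The 5 still-open variables together cover exactly {4, 5, 8, 9, 10} — 5 values for 5 variables — and 4 appears only in a3's list, so a3 = 4.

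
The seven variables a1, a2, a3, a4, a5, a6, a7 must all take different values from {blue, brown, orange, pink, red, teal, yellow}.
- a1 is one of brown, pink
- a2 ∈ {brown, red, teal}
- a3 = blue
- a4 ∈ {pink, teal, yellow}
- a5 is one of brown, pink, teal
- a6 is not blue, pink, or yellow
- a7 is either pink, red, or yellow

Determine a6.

orange

a3 must be blue (only option left).
Among the 6 still-open variables, orange fits only a6 (and all 6 values in {brown, orange, pink, red, teal, yellow} must be used), so a6 = orange.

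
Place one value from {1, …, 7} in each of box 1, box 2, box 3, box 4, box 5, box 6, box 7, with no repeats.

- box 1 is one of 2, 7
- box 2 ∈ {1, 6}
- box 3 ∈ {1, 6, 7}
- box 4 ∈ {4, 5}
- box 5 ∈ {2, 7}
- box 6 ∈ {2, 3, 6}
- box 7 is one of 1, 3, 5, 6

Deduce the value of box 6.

3

Among the 7 variables, 4 fits only box 4 (and all 7 values in {1, 2, 3, 4, 5, 6, 7} must be used), so box 4 = 4.
The 6 still-open variables together cover exactly {1, 2, 3, 5, 6, 7} — 6 values for 6 variables — and 5 appears only in box 7's list, so box 7 = 5.
The 5 still-open variables draw from only 5 values {1, 2, 3, 6, 7}, so each is used; only box 6 can be 3, hence box 6 = 3.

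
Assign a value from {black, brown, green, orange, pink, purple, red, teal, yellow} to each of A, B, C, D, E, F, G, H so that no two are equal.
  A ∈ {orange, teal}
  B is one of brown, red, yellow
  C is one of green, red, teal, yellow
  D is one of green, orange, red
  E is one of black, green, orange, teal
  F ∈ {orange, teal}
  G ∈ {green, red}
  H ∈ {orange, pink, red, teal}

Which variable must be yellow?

C

The 8 variables together cover exactly {black, brown, green, orange, pink, red, teal, yellow} — 8 values for 8 variables — and black appears only in E's list, so E = black.
Among the 7 still-open variables, brown fits only B (and all 7 values in {brown, green, orange, pink, red, teal, yellow} must be used), so B = brown.
The 6 still-open variables draw from only 6 values {green, orange, pink, red, teal, yellow}, so each is used; only H can be pink, hence H = pink.
Among the 5 still-open variables, yellow fits only C (and all 5 values in {green, orange, red, teal, yellow} must be used), so C = yellow.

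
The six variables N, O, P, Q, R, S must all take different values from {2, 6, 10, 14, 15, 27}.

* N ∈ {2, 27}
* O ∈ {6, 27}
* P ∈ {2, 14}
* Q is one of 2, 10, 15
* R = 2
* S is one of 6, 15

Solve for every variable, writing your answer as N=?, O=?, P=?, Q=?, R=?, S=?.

R has just one choice, so R = 2. Eliminate 2 elsewhere: N, P, Q.
N has just one choice, so N = 27. Remove 27 from O.
O must be 6 (only option left). So S can't be 6.
P's domain is down to {14}, so P = 14.
That leaves S = 15. So Q can't be 15.
Q's domain is down to {10}, so Q = 10.

N=27, O=6, P=14, Q=10, R=2, S=15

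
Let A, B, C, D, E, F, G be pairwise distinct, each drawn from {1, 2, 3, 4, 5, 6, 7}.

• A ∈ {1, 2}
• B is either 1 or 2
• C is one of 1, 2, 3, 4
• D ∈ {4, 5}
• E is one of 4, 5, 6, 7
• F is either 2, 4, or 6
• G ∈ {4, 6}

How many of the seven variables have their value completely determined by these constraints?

The 7 variables draw from only 7 values {1, 2, 3, 4, 5, 6, 7}, so each is used; only C can be 3, hence C = 3.
The 6 still-open variables together cover exactly {1, 2, 4, 5, 6, 7} — 6 values for 6 variables — and 7 appears only in E's list, so E = 7.
The 5 still-open variables draw from only 5 values {1, 2, 4, 5, 6}, so each is used; only D can be 5, hence D = 5.
A and B share exactly the 2 values {1, 2}; by pigeonhole those values go to them, so strike 1, 2 from F.
Determined: C=3, D=5, E=7. The other variables each still have more than one consistent value. That makes 3.

3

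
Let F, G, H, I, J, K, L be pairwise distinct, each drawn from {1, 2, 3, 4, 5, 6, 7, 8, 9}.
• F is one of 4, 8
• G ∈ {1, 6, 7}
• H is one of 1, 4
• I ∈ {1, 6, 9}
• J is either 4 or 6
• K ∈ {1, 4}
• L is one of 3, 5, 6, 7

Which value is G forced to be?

7

H and K share exactly the 2 values {1, 4}; by pigeonhole those values go to them, so strike 1, 4 from F, G, I, J.
That leaves F = 8.
J must be 6 (only option left). Eliminate 6 elsewhere: G, I, L.
So G = 7.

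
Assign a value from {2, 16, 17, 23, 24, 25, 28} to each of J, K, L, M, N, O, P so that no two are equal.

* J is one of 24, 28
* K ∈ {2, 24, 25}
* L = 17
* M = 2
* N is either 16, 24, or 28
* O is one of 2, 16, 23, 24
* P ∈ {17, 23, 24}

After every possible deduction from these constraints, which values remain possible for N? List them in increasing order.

16, 24, 28

L must be 17 (only option left). Strike 17 from P.
M must be 2 (only option left). Strike 2 from K, O.
The 5 still-open variables together cover exactly {16, 23, 24, 25, 28} — 5 values for 5 variables — and 25 appears only in K's list, so K = 25.
No further eliminations apply; N can still be any of 16, 24, 28.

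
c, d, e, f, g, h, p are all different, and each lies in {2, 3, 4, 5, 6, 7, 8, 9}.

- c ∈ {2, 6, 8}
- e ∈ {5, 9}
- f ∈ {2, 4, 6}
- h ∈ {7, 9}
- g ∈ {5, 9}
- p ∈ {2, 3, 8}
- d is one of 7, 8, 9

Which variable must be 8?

d

e and g between them cover only {5, 9} — a naked pair. Remove those values from d, h.
That leaves h = 7. Strike 7 from d.
So 8 goes to d.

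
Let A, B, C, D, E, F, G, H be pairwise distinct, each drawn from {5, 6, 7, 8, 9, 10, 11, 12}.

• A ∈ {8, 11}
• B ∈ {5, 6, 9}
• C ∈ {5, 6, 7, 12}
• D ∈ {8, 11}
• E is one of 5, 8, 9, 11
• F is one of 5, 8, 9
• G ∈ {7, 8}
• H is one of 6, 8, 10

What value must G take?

The 8 variables together cover exactly {5, 6, 7, 8, 9, 10, 11, 12} — 8 values for 8 variables — and 10 appears only in H's list, so H = 10.
The 7 still-open variables together cover exactly {5, 6, 7, 8, 9, 11, 12} — 7 values for 7 variables — and 12 appears only in C's list, so C = 12.
The 6 still-open variables together cover exactly {5, 6, 7, 8, 9, 11} — 6 values for 6 variables — and 6 appears only in B's list, so B = 6.
The 5 still-open variables together cover exactly {5, 7, 8, 9, 11} — 5 values for 5 variables — and 7 appears only in G's list, so G = 7.

7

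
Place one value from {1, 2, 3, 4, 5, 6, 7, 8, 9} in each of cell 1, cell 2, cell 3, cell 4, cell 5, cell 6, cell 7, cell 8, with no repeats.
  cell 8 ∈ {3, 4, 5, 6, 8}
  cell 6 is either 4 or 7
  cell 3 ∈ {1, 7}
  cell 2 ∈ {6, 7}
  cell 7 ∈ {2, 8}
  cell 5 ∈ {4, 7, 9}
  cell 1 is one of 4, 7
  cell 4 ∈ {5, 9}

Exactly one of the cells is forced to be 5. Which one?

The 2 variables cell 1 and cell 6 are confined to {4, 7}, which locks those values in; drop them from cell 2, cell 3, cell 5, cell 8.
cell 2 must be 6 (only option left). So cell 8 can't be 6.
cell 3 must be 1 (only option left).
cell 5 must be 9 (only option left). Eliminate 9 elsewhere: cell 4.
So 5 goes to cell 4.

cell 4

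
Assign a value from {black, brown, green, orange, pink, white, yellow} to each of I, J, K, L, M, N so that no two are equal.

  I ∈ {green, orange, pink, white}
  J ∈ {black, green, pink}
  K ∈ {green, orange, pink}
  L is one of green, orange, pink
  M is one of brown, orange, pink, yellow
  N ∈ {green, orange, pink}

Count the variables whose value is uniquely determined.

K, L, N between them cover only {green, orange, pink} — a naked triple. Remove those values from I, J, M.
I's domain is down to {white}, so I = white.
J has just one choice, so J = black.
Determined: I=white, J=black. The other variables each still have more than one consistent value. That makes 2.

2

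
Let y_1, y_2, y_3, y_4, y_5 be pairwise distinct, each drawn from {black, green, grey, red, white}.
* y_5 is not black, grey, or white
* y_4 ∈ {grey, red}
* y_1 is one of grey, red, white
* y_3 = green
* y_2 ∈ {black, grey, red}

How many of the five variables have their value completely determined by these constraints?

5

y_3 must be green (only option left). Eliminate green elsewhere: y_5.
y_5 has just one choice, so y_5 = red. Remove red from y_1, y_2, y_4.
y_4's domain is down to {grey}, so y_4 = grey. Strike grey from y_1, y_2.
y_1's domain is down to {white}, so y_1 = white.
y_2's domain is down to {black}, so y_2 = black.
Every variable is fixed: y_1=white, y_2=black, y_3=green, y_4=grey, y_5=red. That makes 5.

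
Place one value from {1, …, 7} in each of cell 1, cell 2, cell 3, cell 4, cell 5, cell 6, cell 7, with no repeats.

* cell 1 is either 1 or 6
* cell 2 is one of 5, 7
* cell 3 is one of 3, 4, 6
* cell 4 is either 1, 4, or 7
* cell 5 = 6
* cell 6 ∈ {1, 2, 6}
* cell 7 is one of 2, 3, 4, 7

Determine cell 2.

5

cell 5's domain is down to {6}, so cell 5 = 6. Eliminate 6 elsewhere: cell 1, cell 3, cell 6.
cell 1's domain is down to {1}, so cell 1 = 1. Remove 1 from cell 4, cell 6.
cell 6's domain is down to {2}, so cell 6 = 2. So cell 7 can't be 2.
Among the 4 still-open variables, 5 fits only cell 2 (and all 4 values in {3, 4, 5, 7} must be used), so cell 2 = 5.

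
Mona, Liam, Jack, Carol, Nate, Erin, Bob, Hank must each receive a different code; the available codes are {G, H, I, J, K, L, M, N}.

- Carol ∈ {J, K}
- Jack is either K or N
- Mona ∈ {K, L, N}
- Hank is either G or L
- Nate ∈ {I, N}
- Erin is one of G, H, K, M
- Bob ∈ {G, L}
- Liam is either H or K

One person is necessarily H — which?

The 8 variables together cover exactly {G, H, I, J, K, L, M, N} — 8 values for 8 variables — and I appears only in Nate's list, so Nate = I.
The 7 still-open variables draw from only 7 values {G, H, J, K, L, M, N}, so each is used; only Carol can be J, hence Carol = J.
The 6 still-open variables together cover exactly {G, H, K, L, M, N} — 6 values for 6 variables — and M appears only in Erin's list, so Erin = M.
The 5 still-open variables together cover exactly {G, H, K, L, N} — 5 values for 5 variables — and H appears only in Liam's list, so Liam = H.

Liam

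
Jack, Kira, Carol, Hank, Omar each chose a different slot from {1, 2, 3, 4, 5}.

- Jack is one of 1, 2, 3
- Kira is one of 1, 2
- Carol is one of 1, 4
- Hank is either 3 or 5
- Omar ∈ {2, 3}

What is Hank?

5

Among the 5 variables, 4 fits only Carol (and all 5 values in {1, 2, 3, 4, 5} must be used), so Carol = 4.
Among the 4 still-open variables, 5 fits only Hank (and all 4 values in {1, 2, 3, 5} must be used), so Hank = 5.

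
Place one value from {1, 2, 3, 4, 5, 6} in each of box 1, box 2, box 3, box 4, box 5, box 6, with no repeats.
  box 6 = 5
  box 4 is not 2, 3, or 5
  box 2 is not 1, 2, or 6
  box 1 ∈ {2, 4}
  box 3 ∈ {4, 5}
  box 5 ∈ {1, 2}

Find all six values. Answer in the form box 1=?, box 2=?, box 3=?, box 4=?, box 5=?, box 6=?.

box 6 must be 5 (only option left). Eliminate 5 elsewhere: box 2, box 3.
That leaves box 3 = 4. So box 1, box 2, box 4 can't be 4.
box 1's domain is down to {2}, so box 1 = 2. Remove 2 from box 5.
That leaves box 2 = 3.
box 5 must be 1 (only option left). So box 4 can't be 1.
That leaves box 4 = 6.

box 1=2, box 2=3, box 3=4, box 4=6, box 5=1, box 6=5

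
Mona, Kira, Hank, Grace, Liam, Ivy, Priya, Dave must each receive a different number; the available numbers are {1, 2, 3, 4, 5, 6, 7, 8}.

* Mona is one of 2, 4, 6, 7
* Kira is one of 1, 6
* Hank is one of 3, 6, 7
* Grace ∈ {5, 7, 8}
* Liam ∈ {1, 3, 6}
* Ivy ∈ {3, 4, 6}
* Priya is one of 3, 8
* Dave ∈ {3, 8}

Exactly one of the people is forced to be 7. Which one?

The 8 variables draw from only 8 values {1, 2, 3, 4, 5, 6, 7, 8}, so each is used; only Mona can be 2, hence Mona = 2.
Among the 7 still-open variables, 4 fits only Ivy (and all 7 values in {1, 3, 4, 5, 6, 7, 8} must be used), so Ivy = 4.
Among the 6 still-open variables, 5 fits only Grace (and all 6 values in {1, 3, 5, 6, 7, 8} must be used), so Grace = 5.
Among the 5 still-open variables, 7 fits only Hank (and all 5 values in {1, 3, 6, 7, 8} must be used), so Hank = 7.

Hank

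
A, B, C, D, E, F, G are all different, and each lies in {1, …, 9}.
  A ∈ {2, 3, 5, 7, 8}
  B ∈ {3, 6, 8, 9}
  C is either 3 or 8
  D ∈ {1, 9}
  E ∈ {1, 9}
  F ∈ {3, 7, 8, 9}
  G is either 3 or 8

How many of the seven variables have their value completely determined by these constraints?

C and G between them cover only {3, 8} — a naked pair. Remove those values from A, B, F.
The 2 variables D and E are confined to {1, 9}, which locks those values in; drop them from B, F.
B's domain is down to {6}, so B = 6.
F must be 7 (only option left). Strike 7 from A.
Determined: B=6, F=7. The other variables each still have more than one consistent value. That makes 2.

2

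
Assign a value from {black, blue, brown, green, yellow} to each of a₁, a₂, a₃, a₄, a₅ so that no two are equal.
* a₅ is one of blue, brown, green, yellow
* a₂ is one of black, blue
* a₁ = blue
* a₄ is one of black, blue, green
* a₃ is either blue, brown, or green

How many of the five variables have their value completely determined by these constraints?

a₁'s domain is down to {blue}, so a₁ = blue. Remove blue from a₂, a₃, a₄, a₅.
a₂ must be black (only option left). Remove black from a₄.
That leaves a₄ = green. So a₃, a₅ can't be green.
a₃ has just one choice, so a₃ = brown. So a₅ can't be brown.
That leaves a₅ = yellow.
Every variable is fixed: a₁=blue, a₂=black, a₃=brown, a₄=green, a₅=yellow. That makes 5.

5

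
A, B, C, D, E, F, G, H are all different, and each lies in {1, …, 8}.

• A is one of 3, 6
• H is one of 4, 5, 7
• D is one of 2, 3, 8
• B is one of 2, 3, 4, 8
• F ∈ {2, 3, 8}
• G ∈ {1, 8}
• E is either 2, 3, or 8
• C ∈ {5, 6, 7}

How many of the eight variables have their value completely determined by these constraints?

The 8 variables together cover exactly {1, 2, 3, 4, 5, 6, 7, 8} — 8 values for 8 variables — and 1 appears only in G's list, so G = 1.
D, E, F between them cover only {2, 3, 8} — a naked triple. Remove those values from A, B.
A must be 6 (only option left). Strike 6 from C.
B must be 4 (only option left). Strike 4 from H.
Determined: A=6, B=4, G=1. The other variables each still have more than one consistent value. That makes 3.

3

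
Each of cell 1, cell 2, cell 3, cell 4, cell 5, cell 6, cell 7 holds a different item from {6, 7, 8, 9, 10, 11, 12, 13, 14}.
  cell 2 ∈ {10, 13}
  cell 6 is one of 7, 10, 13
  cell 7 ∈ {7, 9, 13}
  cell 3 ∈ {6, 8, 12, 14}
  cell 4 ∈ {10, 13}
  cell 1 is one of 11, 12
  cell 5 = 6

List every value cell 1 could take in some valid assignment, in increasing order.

cell 5 has just one choice, so cell 5 = 6. Strike 6 from cell 3.
cell 2 and cell 4 share exactly the 2 values {10, 13}; by pigeonhole those values go to them, so strike 10, 13 from cell 6, cell 7.
cell 6 has just one choice, so cell 6 = 7. Remove 7 from cell 7.
cell 7 must be 9 (only option left).
No further eliminations apply; cell 1 can still be any of 11, 12.

11, 12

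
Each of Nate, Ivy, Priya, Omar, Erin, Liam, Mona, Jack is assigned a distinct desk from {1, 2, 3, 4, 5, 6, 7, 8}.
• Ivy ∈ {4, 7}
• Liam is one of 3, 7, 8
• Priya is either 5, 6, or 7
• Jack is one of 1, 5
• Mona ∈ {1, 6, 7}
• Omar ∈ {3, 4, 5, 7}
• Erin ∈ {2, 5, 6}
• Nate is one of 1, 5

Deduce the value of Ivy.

4

The 8 variables together cover exactly {1, 2, 3, 4, 5, 6, 7, 8} — 8 values for 8 variables — and 2 appears only in Erin's list, so Erin = 2.
The 7 still-open variables draw from only 7 values {1, 3, 4, 5, 6, 7, 8}, so each is used; only Liam can be 8, hence Liam = 8.
The 6 still-open variables draw from only 6 values {1, 3, 4, 5, 6, 7}, so each is used; only Omar can be 3, hence Omar = 3.
The 5 still-open variables together cover exactly {1, 4, 5, 6, 7} — 5 values for 5 variables — and 4 appears only in Ivy's list, so Ivy = 4.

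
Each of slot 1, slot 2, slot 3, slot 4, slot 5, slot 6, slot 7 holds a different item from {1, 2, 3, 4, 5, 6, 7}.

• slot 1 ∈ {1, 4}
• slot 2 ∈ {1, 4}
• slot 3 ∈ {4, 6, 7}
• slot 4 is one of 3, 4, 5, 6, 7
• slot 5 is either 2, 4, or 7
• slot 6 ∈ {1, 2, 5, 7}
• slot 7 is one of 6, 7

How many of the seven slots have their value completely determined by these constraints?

The 7 variables together cover exactly {1, 2, 3, 4, 5, 6, 7} — 7 values for 7 variables — and 3 appears only in slot 4's list, so slot 4 = 3.
The 6 still-open variables draw from only 6 values {1, 2, 4, 5, 6, 7}, so each is used; only slot 6 can be 5, hence slot 6 = 5.
The 5 still-open variables draw from only 5 values {1, 2, 4, 6, 7}, so each is used; only slot 5 can be 2, hence slot 5 = 2.
slot 1 and slot 2 share exactly the 2 values {1, 4}; by pigeonhole those values go to them, so strike 1, 4 from slot 3.
Determined: slot 4=3, slot 5=2, slot 6=5. The other slots each still have more than one consistent value. That makes 3.

3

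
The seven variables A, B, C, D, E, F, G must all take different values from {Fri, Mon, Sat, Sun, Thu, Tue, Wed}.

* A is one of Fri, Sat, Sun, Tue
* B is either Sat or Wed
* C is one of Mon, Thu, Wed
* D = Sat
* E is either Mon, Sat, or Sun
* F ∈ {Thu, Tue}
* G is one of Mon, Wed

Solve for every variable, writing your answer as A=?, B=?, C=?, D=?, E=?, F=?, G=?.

D's domain is down to {Sat}, so D = Sat. So A, B, E can't be Sat.
B has just one choice, so B = Wed. Remove Wed from C, G.
That leaves G = Mon. Remove Mon from C, E.
C has just one choice, so C = Thu. So F can't be Thu.
E must be Sun (only option left). Remove Sun from A.
That leaves F = Tue. So A can't be Tue.
A's domain is down to {Fri}, so A = Fri.

A=Fri, B=Wed, C=Thu, D=Sat, E=Sun, F=Tue, G=Mon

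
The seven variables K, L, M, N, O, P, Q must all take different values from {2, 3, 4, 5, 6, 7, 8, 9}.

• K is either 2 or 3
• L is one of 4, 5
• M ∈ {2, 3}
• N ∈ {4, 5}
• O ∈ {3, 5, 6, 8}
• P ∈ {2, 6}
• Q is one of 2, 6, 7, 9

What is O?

K and M between them cover only {2, 3} — a naked pair. Remove those values from O, P, Q.
That leaves P = 6. Remove 6 from O, Q.
L and N share exactly the 2 values {4, 5}; by pigeonhole those values go to them, so strike 4, 5 from O.
So O = 8.

8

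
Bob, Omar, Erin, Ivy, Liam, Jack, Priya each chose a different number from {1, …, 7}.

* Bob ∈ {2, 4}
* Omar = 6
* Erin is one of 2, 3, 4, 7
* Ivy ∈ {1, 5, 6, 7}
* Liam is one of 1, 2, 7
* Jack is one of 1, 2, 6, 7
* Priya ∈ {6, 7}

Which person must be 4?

Omar has just one choice, so Omar = 6. Eliminate 6 elsewhere: Ivy, Jack, Priya.
Priya has just one choice, so Priya = 7. So Erin, Ivy, Liam, Jack can't be 7.
The 5 still-open variables together cover exactly {1, 2, 3, 4, 5} — 5 values for 5 variables — and 3 appears only in Erin's list, so Erin = 3.
The 4 still-open variables together cover exactly {1, 2, 4, 5} — 4 values for 4 variables — and 4 appears only in Bob's list, so Bob = 4.

Bob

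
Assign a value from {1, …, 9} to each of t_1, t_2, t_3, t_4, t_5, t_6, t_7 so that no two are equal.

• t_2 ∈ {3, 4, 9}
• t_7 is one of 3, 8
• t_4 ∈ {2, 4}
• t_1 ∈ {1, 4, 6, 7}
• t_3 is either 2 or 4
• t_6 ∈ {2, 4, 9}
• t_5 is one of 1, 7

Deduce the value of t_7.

The 2 variables t_3 and t_4 are confined to {2, 4}, which locks those values in; drop them from t_1, t_2, t_6.
t_6 must be 9 (only option left). So t_2 can't be 9.
t_2's domain is down to {3}, so t_2 = 3. Remove 3 from t_7.
So t_7 = 8.

8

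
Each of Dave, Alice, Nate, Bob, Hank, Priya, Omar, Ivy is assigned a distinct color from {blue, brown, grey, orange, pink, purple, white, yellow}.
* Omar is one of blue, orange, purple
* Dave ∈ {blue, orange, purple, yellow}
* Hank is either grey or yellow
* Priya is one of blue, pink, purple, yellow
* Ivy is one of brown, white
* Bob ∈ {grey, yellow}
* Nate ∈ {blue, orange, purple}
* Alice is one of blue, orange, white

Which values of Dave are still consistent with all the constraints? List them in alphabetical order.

The 8 variables together cover exactly {blue, brown, grey, orange, pink, purple, white, yellow} — 8 values for 8 variables — and brown appears only in Ivy's list, so Ivy = brown.
The 7 still-open variables together cover exactly {blue, grey, orange, pink, purple, white, yellow} — 7 values for 7 variables — and pink appears only in Priya's list, so Priya = pink.
The 6 still-open variables together cover exactly {blue, grey, orange, purple, white, yellow} — 6 values for 6 variables — and white appears only in Alice's list, so Alice = white.
Bob and Hank between them cover only {grey, yellow} — a naked pair. Remove those values from Dave.
No further eliminations apply; Dave can still be any of blue, orange, purple.

blue, orange, purple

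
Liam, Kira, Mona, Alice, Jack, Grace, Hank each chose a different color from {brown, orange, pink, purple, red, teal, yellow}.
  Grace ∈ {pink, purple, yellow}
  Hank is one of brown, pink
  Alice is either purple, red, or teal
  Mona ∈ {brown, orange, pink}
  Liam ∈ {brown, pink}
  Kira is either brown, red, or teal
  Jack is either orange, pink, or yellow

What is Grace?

purple

The 2 variables Liam and Hank are confined to {brown, pink}, which locks those values in; drop them from Kira, Mona, Jack, Grace.
Mona has just one choice, so Mona = orange. Strike orange from Jack.
Jack's domain is down to {yellow}, so Jack = yellow. Eliminate yellow elsewhere: Grace.
So Grace = purple.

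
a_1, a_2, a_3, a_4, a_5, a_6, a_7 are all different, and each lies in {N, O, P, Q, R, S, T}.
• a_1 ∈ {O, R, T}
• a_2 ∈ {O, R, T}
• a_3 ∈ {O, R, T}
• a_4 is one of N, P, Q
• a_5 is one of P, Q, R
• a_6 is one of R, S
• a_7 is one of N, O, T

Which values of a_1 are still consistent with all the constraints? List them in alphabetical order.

O, R, T

The 7 variables draw from only 7 values {N, O, P, Q, R, S, T}, so each is used; only a_6 can be S, hence a_6 = S.
The 3 variables a_1, a_2, a_3 are confined to {O, R, T}, which locks those values in; drop them from a_5, a_7.
That leaves a_7 = N. Remove N from a_4.
No further eliminations apply; a_1 can still be any of O, R, T.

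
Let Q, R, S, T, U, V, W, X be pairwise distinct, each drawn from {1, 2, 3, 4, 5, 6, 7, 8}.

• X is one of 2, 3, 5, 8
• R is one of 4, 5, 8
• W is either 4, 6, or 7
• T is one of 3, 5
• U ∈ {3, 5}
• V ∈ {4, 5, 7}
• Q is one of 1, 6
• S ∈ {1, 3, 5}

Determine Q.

6

The 8 variables draw from only 8 values {1, 2, 3, 4, 5, 6, 7, 8}, so each is used; only X can be 2, hence X = 2.
Among the 7 still-open variables, 8 fits only R (and all 7 values in {1, 3, 4, 5, 6, 7, 8} must be used), so R = 8.
The 2 variables T and U are confined to {3, 5}, which locks those values in; drop them from S, V.
S must be 1 (only option left). Strike 1 from Q.
So Q = 6.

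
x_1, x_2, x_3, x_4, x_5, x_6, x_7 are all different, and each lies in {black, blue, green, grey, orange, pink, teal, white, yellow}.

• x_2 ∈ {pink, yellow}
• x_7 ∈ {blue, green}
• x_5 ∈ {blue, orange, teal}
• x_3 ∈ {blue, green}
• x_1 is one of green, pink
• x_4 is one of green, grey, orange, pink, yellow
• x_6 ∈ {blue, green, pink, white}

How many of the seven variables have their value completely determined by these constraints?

3

The 2 variables x_3 and x_7 are confined to {blue, green}, which locks those values in; drop them from x_1, x_4, x_5, x_6.
x_1 must be pink (only option left). Remove pink from x_2, x_4, x_6.
x_2 must be yellow (only option left). Strike yellow from x_4.
That leaves x_6 = white.
Determined: x_1=pink, x_2=yellow, x_6=white. The other variables each still have more than one consistent value. That makes 3.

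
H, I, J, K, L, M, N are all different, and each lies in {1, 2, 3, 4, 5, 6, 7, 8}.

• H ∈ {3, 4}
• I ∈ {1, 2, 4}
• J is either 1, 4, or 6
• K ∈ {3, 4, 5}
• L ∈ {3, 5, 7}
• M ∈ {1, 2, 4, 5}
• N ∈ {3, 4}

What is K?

The 7 variables draw from only 7 values {1, 2, 3, 4, 5, 6, 7}, so each is used; only J can be 6, hence J = 6.
The 6 still-open variables together cover exactly {1, 2, 3, 4, 5, 7} — 6 values for 6 variables — and 7 appears only in L's list, so L = 7.
H and N between them cover only {3, 4} — a naked pair. Remove those values from I, K, M.
So K = 5.

5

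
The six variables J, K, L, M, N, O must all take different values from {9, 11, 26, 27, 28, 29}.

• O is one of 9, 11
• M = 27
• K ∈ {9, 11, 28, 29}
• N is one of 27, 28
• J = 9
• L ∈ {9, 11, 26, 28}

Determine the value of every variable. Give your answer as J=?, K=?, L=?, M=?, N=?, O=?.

J's domain is down to {9}, so J = 9. So K, L, O can't be 9.
M must be 27 (only option left). Strike 27 from N.
That leaves N = 28. Remove 28 from K, L.
That leaves O = 11. Remove 11 from K, L.
K's domain is down to {29}, so K = 29.
L's domain is down to {26}, so L = 26.

J=9, K=29, L=26, M=27, N=28, O=11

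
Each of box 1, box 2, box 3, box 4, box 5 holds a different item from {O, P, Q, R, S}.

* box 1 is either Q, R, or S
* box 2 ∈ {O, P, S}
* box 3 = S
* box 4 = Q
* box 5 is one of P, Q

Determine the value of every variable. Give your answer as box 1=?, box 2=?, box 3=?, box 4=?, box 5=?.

box 1=R, box 2=O, box 3=S, box 4=Q, box 5=P

box 3's domain is down to {S}, so box 3 = S. Strike S from box 1, box 2.
box 4's domain is down to {Q}, so box 4 = Q. So box 1, box 5 can't be Q.
box 5's domain is down to {P}, so box 5 = P. Remove P from box 2.
box 1 has just one choice, so box 1 = R.
That leaves box 2 = O.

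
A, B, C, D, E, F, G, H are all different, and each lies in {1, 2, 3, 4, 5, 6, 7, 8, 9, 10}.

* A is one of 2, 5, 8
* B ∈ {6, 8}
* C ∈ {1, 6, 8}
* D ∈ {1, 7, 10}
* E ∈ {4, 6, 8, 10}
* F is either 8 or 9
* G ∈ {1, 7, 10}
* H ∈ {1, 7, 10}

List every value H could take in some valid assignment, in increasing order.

1, 7, 10

The 3 variables D, G, H are confined to {1, 7, 10}, which locks those values in; drop them from C, E.
The 2 variables B and C are confined to {6, 8}, which locks those values in; drop them from A, E, F.
That leaves E = 4.
F's domain is down to {9}, so F = 9.
No further eliminations apply; H can still be any of 1, 7, 10.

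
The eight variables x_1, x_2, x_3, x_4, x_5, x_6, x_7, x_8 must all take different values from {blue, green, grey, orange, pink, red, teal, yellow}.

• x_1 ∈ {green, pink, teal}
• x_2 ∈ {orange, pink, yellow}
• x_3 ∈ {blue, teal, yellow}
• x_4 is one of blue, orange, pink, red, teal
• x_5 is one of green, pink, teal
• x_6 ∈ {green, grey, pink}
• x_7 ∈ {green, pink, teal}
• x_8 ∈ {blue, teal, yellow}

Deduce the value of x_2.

The 8 variables draw from only 8 values {blue, green, grey, orange, pink, red, teal, yellow}, so each is used; only x_6 can be grey, hence x_6 = grey.
The 7 still-open variables draw from only 7 values {blue, green, orange, pink, red, teal, yellow}, so each is used; only x_4 can be red, hence x_4 = red.
Among the 6 still-open variables, orange fits only x_2 (and all 6 values in {blue, green, orange, pink, teal, yellow} must be used), so x_2 = orange.

orange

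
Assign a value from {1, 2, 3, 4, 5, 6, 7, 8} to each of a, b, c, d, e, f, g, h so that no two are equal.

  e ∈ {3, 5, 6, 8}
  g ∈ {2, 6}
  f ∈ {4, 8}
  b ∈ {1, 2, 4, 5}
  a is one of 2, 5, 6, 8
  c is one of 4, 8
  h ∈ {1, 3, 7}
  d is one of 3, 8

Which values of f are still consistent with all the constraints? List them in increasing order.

The 8 variables draw from only 8 values {1, 2, 3, 4, 5, 6, 7, 8}, so each is used; only h can be 7, hence h = 7.
Among the 7 still-open variables, 1 fits only b (and all 7 values in {1, 2, 3, 4, 5, 6, 8} must be used), so b = 1.
c and f share exactly the 2 values {4, 8}; by pigeonhole those values go to them, so strike 4, 8 from a, d, e.
d must be 3 (only option left). Eliminate 3 elsewhere: e.
No further eliminations apply; f can still be any of 4, 8.

4, 8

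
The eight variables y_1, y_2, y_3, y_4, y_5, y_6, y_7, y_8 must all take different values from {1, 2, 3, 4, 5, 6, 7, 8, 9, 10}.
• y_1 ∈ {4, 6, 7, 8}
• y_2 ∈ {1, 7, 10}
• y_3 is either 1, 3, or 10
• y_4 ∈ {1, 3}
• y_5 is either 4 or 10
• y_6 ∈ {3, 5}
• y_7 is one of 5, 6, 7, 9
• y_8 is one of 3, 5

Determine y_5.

y_6 and y_8 share exactly the 2 values {3, 5}; by pigeonhole those values go to them, so strike 3, 5 from y_3, y_4, y_7.
That leaves y_4 = 1. So y_2, y_3 can't be 1.
y_3 must be 10 (only option left). Eliminate 10 elsewhere: y_2, y_5.
So y_5 = 4.

4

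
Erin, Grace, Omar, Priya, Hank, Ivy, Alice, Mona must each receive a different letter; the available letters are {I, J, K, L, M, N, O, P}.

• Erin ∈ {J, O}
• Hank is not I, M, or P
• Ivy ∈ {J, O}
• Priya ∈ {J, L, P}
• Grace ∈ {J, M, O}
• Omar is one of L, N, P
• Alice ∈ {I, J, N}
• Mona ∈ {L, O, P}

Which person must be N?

The 8 variables together cover exactly {I, J, K, L, M, N, O, P} — 8 values for 8 variables — and I appears only in Alice's list, so Alice = I.
Among the 7 still-open variables, K fits only Hank (and all 7 values in {J, K, L, M, N, O, P} must be used), so Hank = K.
The 6 still-open variables draw from only 6 values {J, L, M, N, O, P}, so each is used; only Grace can be M, hence Grace = M.
The 5 still-open variables draw from only 5 values {J, L, N, O, P}, so each is used; only Omar can be N, hence Omar = N.

Omar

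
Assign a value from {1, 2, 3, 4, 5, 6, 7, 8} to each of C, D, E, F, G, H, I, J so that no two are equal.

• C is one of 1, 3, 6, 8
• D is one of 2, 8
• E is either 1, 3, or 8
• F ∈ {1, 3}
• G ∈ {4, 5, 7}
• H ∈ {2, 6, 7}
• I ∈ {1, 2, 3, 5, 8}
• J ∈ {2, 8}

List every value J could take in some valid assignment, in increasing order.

2, 8

Among the 8 variables, 4 fits only G (and all 8 values in {1, 2, 3, 4, 5, 6, 7, 8} must be used), so G = 4.
The 7 still-open variables draw from only 7 values {1, 2, 3, 5, 6, 7, 8}, so each is used; only I can be 5, hence I = 5.
Among the 6 still-open variables, 7 fits only H (and all 6 values in {1, 2, 3, 6, 7, 8} must be used), so H = 7.
Among the 5 still-open variables, 6 fits only C (and all 5 values in {1, 2, 3, 6, 8} must be used), so C = 6.
D and J between them cover only {2, 8} — a naked pair. Remove those values from E.
No further eliminations apply; J can still be any of 2, 8.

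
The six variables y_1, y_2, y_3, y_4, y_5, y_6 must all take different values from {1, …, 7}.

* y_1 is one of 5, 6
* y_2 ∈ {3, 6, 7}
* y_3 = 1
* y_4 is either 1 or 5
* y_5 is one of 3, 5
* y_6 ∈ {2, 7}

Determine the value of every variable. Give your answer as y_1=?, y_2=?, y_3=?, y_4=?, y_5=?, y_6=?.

y_1=6, y_2=7, y_3=1, y_4=5, y_5=3, y_6=2

y_3 must be 1 (only option left). Remove 1 from y_4.
y_4's domain is down to {5}, so y_4 = 5. So y_1, y_5 can't be 5.
y_5's domain is down to {3}, so y_5 = 3. Remove 3 from y_2.
y_1 has just one choice, so y_1 = 6. Eliminate 6 elsewhere: y_2.
y_2's domain is down to {7}, so y_2 = 7. Eliminate 7 elsewhere: y_6.
y_6 has just one choice, so y_6 = 2.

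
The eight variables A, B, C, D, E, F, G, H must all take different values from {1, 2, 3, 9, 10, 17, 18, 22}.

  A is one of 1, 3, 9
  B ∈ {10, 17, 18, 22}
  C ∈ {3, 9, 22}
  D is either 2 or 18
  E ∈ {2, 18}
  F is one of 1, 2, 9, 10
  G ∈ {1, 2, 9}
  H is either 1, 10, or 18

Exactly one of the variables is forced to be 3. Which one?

A

The 8 variables together cover exactly {1, 2, 3, 9, 10, 17, 18, 22} — 8 values for 8 variables — and 17 appears only in B's list, so B = 17.
The 7 still-open variables together cover exactly {1, 2, 3, 9, 10, 18, 22} — 7 values for 7 variables — and 22 appears only in C's list, so C = 22.
The 6 still-open variables draw from only 6 values {1, 2, 3, 9, 10, 18}, so each is used; only A can be 3, hence A = 3.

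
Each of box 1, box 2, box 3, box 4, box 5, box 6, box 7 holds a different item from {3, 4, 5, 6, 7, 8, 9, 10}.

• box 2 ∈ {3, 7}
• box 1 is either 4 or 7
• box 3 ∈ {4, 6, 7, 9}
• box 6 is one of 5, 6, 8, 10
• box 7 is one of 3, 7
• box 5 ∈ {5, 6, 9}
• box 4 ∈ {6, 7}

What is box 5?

5

The 2 variables box 2 and box 7 are confined to {3, 7}, which locks those values in; drop them from box 1, box 3, box 4.
box 1 must be 4 (only option left). Strike 4 from box 3.
box 4 has just one choice, so box 4 = 6. Strike 6 from box 3, box 5, box 6.
box 3's domain is down to {9}, so box 3 = 9. So box 5 can't be 9.
So box 5 = 5.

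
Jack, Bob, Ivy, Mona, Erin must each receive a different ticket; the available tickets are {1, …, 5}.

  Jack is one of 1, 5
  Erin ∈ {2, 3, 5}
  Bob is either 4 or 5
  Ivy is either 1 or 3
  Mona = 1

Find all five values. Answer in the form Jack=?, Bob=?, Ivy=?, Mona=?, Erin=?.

Jack=5, Bob=4, Ivy=3, Mona=1, Erin=2

Mona must be 1 (only option left). Strike 1 from Jack, Ivy.
That leaves Jack = 5. Remove 5 from Bob, Erin.
Bob must be 4 (only option left).
Ivy must be 3 (only option left). Remove 3 from Erin.
Erin's domain is down to {2}, so Erin = 2.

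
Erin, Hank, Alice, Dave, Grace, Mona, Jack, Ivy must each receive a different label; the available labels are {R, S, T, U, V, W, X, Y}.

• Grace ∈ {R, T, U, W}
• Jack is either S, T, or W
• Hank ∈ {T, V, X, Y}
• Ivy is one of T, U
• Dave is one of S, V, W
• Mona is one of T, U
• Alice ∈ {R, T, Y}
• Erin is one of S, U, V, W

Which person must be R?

Among the 8 variables, X fits only Hank (and all 8 values in {R, S, T, U, V, W, X, Y} must be used), so Hank = X.
The 7 still-open variables draw from only 7 values {R, S, T, U, V, W, Y}, so each is used; only Alice can be Y, hence Alice = Y.
Among the 6 still-open variables, R fits only Grace (and all 6 values in {R, S, T, U, V, W} must be used), so Grace = R.

Grace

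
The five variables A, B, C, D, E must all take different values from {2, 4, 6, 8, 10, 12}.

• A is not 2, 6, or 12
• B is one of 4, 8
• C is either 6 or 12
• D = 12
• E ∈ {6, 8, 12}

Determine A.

D must be 12 (only option left). Strike 12 from C, E.
C must be 6 (only option left). Strike 6 from E.
E has just one choice, so E = 8. Eliminate 8 elsewhere: A, B.
That leaves B = 4. So A can't be 4.
So A = 10.

10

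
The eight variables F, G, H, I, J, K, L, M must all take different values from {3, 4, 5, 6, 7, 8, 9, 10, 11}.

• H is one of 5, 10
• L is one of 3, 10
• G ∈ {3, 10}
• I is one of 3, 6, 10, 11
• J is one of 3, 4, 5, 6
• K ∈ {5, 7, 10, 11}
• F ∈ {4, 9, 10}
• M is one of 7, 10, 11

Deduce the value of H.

Among the 8 variables, 9 fits only F (and all 8 values in {3, 4, 5, 6, 7, 9, 10, 11} must be used), so F = 9.
The 7 still-open variables draw from only 7 values {3, 4, 5, 6, 7, 10, 11}, so each is used; only J can be 4, hence J = 4.
The 6 still-open variables together cover exactly {3, 5, 6, 7, 10, 11} — 6 values for 6 variables — and 6 appears only in I's list, so I = 6.
G and L between them cover only {3, 10} — a naked pair. Remove those values from H, K, M.
So H = 5.

5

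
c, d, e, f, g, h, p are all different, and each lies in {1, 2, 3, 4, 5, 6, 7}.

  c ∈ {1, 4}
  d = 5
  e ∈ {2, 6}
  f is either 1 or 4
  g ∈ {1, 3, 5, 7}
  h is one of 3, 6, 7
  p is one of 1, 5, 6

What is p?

d has just one choice, so d = 5. Strike 5 from g, p.
The 6 still-open variables together cover exactly {1, 2, 3, 4, 6, 7} — 6 values for 6 variables — and 2 appears only in e's list, so e = 2.
c and f share exactly the 2 values {1, 4}; by pigeonhole those values go to them, so strike 1, 4 from g, p.
So p = 6.

6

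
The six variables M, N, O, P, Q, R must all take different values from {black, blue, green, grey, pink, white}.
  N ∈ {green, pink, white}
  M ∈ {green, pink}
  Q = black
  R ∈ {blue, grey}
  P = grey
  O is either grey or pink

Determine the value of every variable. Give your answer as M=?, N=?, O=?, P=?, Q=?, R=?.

M=green, N=white, O=pink, P=grey, Q=black, R=blue

P must be grey (only option left). Remove grey from O, R.
Q must be black (only option left).
R must be blue (only option left).
O must be pink (only option left). Strike pink from M, N.
M has just one choice, so M = green. Eliminate green elsewhere: N.
N's domain is down to {white}, so N = white.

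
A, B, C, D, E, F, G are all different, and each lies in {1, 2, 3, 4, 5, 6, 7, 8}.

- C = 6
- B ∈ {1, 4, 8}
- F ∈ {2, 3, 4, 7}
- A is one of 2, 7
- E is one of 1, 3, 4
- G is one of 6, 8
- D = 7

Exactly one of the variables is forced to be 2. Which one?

C's domain is down to {6}, so C = 6. Remove 6 from G.
D must be 7 (only option left). So A, F can't be 7.
So 2 goes to A.

A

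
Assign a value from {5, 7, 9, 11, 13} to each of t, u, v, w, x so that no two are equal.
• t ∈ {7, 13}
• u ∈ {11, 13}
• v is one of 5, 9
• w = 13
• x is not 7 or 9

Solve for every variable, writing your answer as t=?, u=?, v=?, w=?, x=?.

t=7, u=11, v=9, w=13, x=5

w must be 13 (only option left). Strike 13 from t, u, x.
t's domain is down to {7}, so t = 7.
u has just one choice, so u = 11. Remove 11 from x.
x must be 5 (only option left). So v can't be 5.
v's domain is down to {9}, so v = 9.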